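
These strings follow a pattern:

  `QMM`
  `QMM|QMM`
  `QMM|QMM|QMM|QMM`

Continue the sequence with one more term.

Each string is two copies of the previous one joined by '|'.
So the next term is two copies of QMM|QMM|QMM|QMM with '|' between the halves.

QMM|QMM|QMM|QMM|QMM|QMM|QMM|QMM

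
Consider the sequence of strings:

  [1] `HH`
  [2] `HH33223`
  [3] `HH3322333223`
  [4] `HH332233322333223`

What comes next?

Each term is the previous one with 33223 appended.
Applying this once more to HH332233322333223:

HH33223332233322333223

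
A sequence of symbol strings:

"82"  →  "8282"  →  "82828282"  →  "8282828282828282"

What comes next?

Every step duplicates the string.
Doubling 8282828282828282:

82828282828282828282828282828282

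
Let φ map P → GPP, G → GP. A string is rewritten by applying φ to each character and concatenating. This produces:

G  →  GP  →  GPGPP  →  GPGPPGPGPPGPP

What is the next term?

Replace each of the 13 characters of GPGPPGPGPPGPP in place — GP GPP GP GPP GPP GP GPP GP GPP GPP GP GPP GPP — and concatenate.

GPGPPGPGPPGPPGPGPPGPGPPGPPGPGPPGPP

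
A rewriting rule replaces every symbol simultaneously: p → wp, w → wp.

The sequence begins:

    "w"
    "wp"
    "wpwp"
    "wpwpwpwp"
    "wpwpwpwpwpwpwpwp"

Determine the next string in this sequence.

wpwpwpwpwpwpwpwpwpwpwpwpwpwpwpwp

Replace each of the 16 characters of wpwpwpwpwpwpwpwp in place — wp wp wp wp wp wp wp wp wp wp wp wp wp wp wp wp — and concatenate.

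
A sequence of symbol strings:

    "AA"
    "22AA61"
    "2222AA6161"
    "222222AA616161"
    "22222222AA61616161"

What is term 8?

22222222222222AA61616161616161

Each term wraps the previous one in 22 on the left and 61 on the right.
From 22222222AA61616161, 3 further steps: 22222222AA61616161 → 2222222222AA6161616161 → 222222222222AA616161616161 → (answer).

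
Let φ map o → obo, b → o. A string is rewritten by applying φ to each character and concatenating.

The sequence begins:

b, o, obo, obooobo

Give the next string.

Expanding obooobo: o→obo, b→o, o→obo, o→obo, o→obo, b→o, o→obo. Concatenated: obo o obo obo obo o obo.

obooobooboobooobo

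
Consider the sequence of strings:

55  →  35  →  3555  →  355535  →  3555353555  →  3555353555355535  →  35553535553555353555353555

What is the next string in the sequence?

From term 3 onward, concatenate the last term with the second-to-last: 35·55 = 3555, 3555·35 = 355535, …
Continuing: 35553535553555353555353555 · 3555353555355535 gives term 8.

355535355535553535553535553555353555355535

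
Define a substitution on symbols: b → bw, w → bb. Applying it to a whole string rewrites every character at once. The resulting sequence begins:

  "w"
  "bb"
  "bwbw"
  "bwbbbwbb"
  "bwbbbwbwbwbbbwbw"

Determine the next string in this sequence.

Replace each of the 16 characters of bwbbbwbwbwbbbwbw in place — bw bb bw bw bw bb bw bb bw bb bw bw bw bb bw bb — and concatenate.

bwbbbwbwbwbbbwbbbwbbbwbwbwbbbwbb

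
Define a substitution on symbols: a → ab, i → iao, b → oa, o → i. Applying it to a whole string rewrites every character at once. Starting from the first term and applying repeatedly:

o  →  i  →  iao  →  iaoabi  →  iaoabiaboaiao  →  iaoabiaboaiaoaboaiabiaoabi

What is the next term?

Applying the rule to each of the 26 symbols of iaoabiaboaiaoaboaiabiaoabi gives the pieces iao ab i ab oa iao ab oa i ab iao ab i ab oa i ab iao ab oa iao ab i ab oa iao, which concatenate to the answer.

iaoabiaboaiaoaboaiabiaoabiaboaiabiaoaboaiaoabiaboaiao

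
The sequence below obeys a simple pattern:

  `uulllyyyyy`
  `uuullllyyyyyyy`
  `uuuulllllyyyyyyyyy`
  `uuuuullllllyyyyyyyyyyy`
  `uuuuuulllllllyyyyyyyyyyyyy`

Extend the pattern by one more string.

Reading off run lengths: u runs 2, 3, 4, 5, 6; l runs 3, 4, 5, 6, 7; y runs 5, 7, 9, 11, 13 — each is linear in n, where the shown terms are n = 3, 4, 5, 6, 7.
Setting n = 8 gives 7, 8, 15 characters in each block.

uuuuuuullllllllyyyyyyyyyyyyyyy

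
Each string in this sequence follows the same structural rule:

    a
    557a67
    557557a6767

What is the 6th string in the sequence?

Every step adds 557 to the front and 67 to the end of the previous string.
From 557557a6767, 3 further steps: 557557a6767 → 557557557a676767 → 557557557557a67676767 → (answer).

557557557557557a6767676767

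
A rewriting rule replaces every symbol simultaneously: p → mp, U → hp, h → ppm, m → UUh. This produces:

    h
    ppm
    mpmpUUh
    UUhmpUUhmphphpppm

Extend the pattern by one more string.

hphpppmUUhmphphpppmUUhmpppmmpppmmpmpmpUUh

Applying the rule to each of the 17 symbols of UUhmpUUhmphphpppm gives the pieces hp hp ppm UUh mp hp hp ppm UUh mp ppm mp ppm mp mp mp UUh, which concatenate to the answer.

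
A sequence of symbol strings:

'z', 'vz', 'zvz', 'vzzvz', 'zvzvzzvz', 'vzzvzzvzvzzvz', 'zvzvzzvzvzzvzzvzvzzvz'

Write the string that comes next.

vzzvzzvzvzzvzzvzvzzvzvzzvzzvzvzzvz

From term 3 onward, concatenate the second-to-last term with the last: z·vz = zvz, vz·zvz = vzzvz, …
So term 8 is vzzvzzvzvzzvz·zvzvzzvzvzzvzzvzvzzvz.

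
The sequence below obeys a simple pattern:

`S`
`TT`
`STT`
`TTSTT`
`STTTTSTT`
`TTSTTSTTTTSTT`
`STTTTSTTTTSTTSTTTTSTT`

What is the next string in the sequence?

TTSTTSTTTTSTTSTTTTSTTTTSTTSTTTTSTT

From term 3 onward, concatenate the second-to-last term with the last: S·TT = STT, TT·STT = TTSTT, …
Continuing: TTSTTSTTTTSTT · STTTTSTTTTSTTSTTTTSTT gives term 8.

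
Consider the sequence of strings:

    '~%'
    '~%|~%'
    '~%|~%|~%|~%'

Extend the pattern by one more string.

~%|~%|~%|~%|~%|~%|~%|~%

s(k+1) = s(k)·|·s(k) — each term doubles the last with '|' between the halves.
One more doubling of ~%|~%|~%|~% gives the answer.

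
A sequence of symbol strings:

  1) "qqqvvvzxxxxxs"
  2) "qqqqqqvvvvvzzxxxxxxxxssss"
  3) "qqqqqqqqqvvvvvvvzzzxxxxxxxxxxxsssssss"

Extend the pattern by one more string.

qqqqqqqqqqqqvvvvvvvvvzzzzxxxxxxxxxxxxxxssssssssss

Reading off run lengths: q runs 3, 6, 9; v runs 3, 5, 7; z runs 1, 2, 3; x runs 5, 8, 11; s runs 1, 4, 7 — each is linear in n (n = 1, 2, …).
For the next term, n = 4, so the run lengths are 12, 9, 4, 14, 10.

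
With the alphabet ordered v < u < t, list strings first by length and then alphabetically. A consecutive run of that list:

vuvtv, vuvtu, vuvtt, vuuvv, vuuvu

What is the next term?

vuuvt

Find the rightmost character of vuuvu below t, bump it to the next letter, and reset everything to its right to v.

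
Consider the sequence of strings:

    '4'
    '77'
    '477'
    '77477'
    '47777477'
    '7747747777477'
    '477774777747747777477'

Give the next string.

7747747777477477774777747747777477

Each term (from the third on) is the two preceding terms concatenated in order: term 3 = 4·77 = 477.
Continuing: 7747747777477 · 477774777747747777477 gives term 8.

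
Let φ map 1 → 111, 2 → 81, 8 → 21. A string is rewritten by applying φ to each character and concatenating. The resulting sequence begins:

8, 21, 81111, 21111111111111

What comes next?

φ(21111111111111) expands symbol-by-symbol to 81 111 111 111 111 111 111 111 111 111 111 111 111 111; joining the 14 pieces gives the next term.

81111111111111111111111111111111111111111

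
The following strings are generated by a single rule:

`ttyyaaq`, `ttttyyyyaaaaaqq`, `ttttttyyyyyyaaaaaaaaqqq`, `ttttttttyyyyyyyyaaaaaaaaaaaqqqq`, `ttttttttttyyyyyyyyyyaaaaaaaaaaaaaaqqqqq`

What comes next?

Each string has the form t^{2n} y^{2n} a^{3n-1} q^{n} (n = 1, 2, …).
For the next term, n = 6, so the run lengths are 12, 12, 17, 6.

ttttttttttttyyyyyyyyyyyyaaaaaaaaaaaaaaaaaqqqqqq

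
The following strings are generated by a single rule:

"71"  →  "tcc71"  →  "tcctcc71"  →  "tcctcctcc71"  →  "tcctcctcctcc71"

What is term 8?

tcctcctcctcctcctcctcc71

The strings grow by a fixed prefix tcc each time.
From tcctcctcctcc71, 3 further steps: tcctcctcctcc71 → tcctcctcctcctcc71 → tcctcctcctcctcctcc71 → (answer).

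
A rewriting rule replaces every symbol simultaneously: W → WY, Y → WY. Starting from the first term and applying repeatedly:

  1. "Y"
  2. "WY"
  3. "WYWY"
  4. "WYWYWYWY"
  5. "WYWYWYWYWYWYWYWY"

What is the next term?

φ(WYWYWYWYWYWYWYWY) expands symbol-by-symbol to WY WY WY WY WY WY WY WY WY WY WY WY WY WY WY WY; joining the 16 pieces gives the next term.

WYWYWYWYWYWYWYWYWYWYWYWYWYWYWYWY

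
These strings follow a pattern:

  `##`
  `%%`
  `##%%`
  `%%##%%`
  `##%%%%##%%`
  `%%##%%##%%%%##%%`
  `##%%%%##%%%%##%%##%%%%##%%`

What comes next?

%%##%%##%%%%##%%##%%%%##%%%%##%%##%%%%##%%

This is a Fibonacci-style word recurrence s(k) = s(k−2)·s(k−1): e.g. ##·%% = ##%%.
So term 8 is %%##%%##%%%%##%%·##%%%%##%%%%##%%##%%%%##%%.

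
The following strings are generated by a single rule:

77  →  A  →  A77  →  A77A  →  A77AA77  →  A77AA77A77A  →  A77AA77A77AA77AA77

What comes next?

A77AA77A77AA77AA77A77AA77A77A

This is a Fibonacci-style word recurrence s(k) = s(k−1)·s(k−2): e.g. A·77 = A77.
The next term joins A77AA77A77AA77AA77 and A77AA77A77A.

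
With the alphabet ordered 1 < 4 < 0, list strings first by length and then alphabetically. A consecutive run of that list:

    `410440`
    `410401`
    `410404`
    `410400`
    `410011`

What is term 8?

Stepping forward 3 times from 410011: 410011 → 410014 → 410010, then the target.

410041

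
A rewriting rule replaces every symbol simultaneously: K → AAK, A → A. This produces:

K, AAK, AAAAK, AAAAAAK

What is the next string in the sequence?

Rewriting each symbol of AAAAAAK: A→A, A→A, A→A, A→A, A→A, A→A, K→AAK, which concatenates to A A A A A A AAK.

AAAAAAAAK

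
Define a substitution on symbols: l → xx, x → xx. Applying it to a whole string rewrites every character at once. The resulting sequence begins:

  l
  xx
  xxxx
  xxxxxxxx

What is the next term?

xxxxxxxxxxxxxxxx

Apply φ to xxxxxxxx symbol by symbol: x→xx, x→xx, x→xx, x→xx, x→xx, x→xx, x→xx, x→xx; joined: xx xx xx xx xx xx xx xx.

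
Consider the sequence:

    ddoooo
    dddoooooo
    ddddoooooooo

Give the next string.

dddddoooooooooo

Each string has the form d^{n} o^{2n}, where the shown terms are n = 2, 3, 4.
For the next term, n = 5, so the run lengths are 5, 10.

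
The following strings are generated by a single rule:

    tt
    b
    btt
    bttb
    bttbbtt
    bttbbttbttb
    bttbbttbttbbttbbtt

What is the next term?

bttbbttbttbbttbbttbttbbttbttb

From term 3 onward, concatenate the last term with the second-to-last: b·tt = btt, btt·b = bttb, …
Continuing: bttbbttbttbbttbbtt · bttbbttbttb gives term 8.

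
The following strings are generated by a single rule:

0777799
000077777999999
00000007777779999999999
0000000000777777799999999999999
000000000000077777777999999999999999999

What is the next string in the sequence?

Reading off run lengths: 0 runs 1, 4, 7, 10, 13; 7 runs 4, 5, 6, 7, 8; 9 runs 2, 6, 10, 14, 18 — each is linear in n (n = 1, 2, …).
For the next term, n = 6, so the run lengths are 16, 9, 22.

00000000000000007777777779999999999999999999999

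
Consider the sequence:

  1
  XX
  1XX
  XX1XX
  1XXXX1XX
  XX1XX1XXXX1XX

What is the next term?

This is a Fibonacci-style word recurrence s(k) = s(k−2)·s(k−1): e.g. 1·XX = 1XX.
Continuing: 1XXXX1XX · XX1XX1XXXX1XX gives term 7.

1XXXX1XXXX1XX1XXXX1XX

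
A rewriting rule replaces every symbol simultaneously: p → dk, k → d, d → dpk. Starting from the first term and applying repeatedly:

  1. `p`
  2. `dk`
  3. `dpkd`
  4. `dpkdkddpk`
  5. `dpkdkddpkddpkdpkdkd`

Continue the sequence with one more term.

Rewriting the 19 symbols of dpkdkddpkddpkdpkdkd one by one yields dpk dk d dpk d dpk dpk dk d dpk dpk dk d dpk dk d dpk d dpk; concatenated:

dpkdkddpkddpkdpkdkddpkdpkdkddpkdkddpkddpk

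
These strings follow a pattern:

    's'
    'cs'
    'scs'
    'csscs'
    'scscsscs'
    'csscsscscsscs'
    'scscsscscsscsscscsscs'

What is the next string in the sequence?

csscsscscsscsscscsscscsscsscscsscs

From term 3 onward, concatenate the second-to-last term with the last: s·cs = scs, cs·scs = csscs, …
Continuing: csscsscscsscs · scscsscscsscsscscsscs gives term 8.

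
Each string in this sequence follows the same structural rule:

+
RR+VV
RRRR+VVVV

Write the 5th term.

s(k+1) = RR·s(k)·VV, so each term gains RR as a prefix and VV as a suffix.
From RRRR+VVVV, 2 further steps: RRRR+VVVV → RRRRRR+VVVVVV → (answer).

RRRRRRRR+VVVVVVVV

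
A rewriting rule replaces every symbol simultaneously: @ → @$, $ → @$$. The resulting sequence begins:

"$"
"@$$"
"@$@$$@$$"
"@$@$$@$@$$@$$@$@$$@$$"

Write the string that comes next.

Rewriting the 21 symbols of @$@$$@$@$$@$$@$@$$@$$ one by one yields @$ @$$ @$ @$$ @$$ @$ @$$ @$ @$$ @$$ @$ @$$ @$$ @$ @$$ @$ @$$ @$$ @$ @$$ @$$; concatenated:

@$@$$@$@$$@$$@$@$$@$@$$@$$@$@$$@$$@$@$$@$@$$@$$@$@$$@$$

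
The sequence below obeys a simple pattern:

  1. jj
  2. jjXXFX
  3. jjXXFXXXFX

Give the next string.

jjXXFXXXFXXXFX

The strings grow by a fixed suffix XXFX each time.
One more step from jjXXFXXXFX gives the answer.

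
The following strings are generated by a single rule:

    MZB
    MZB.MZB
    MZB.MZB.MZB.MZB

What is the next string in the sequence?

MZB.MZB.MZB.MZB.MZB.MZB.MZB.MZB

Every step duplicates the string with '.' between the halves.
So the next term is two copies of MZB.MZB.MZB.MZB with '.' between the halves.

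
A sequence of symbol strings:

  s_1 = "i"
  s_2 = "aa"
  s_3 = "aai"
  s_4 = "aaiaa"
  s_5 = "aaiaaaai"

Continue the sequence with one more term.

Each term (from the third on) is the previous term followed by the one before it: term 3 = aa·i = aai.
So term 6 is aaiaaaai·aaiaa.

aaiaaaaiaaiaa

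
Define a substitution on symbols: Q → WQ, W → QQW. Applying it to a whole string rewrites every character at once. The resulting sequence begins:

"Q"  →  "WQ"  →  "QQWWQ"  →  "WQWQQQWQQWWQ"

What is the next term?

Expanding WQWQQQWQQWWQ: W→QQW, Q→WQ, W→QQW, Q→WQ, Q→WQ, Q→WQ, W→QQW, Q→WQ, Q→WQ, W→QQW, W→QQW, Q→WQ. Concatenated: QQW WQ QQW WQ WQ WQ QQW WQ WQ QQW QQW WQ.

QQWWQQQWWQWQWQQQWWQWQQQWQQWWQ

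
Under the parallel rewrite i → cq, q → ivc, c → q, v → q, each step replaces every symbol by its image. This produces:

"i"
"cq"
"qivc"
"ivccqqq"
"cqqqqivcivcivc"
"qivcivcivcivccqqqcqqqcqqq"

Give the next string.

Replace each of the 25 characters of qivcivcivcivccqqqcqqqcqqq in place — ivc cq q q cq q q cq q q cq q q q ivc ivc ivc q ivc ivc ivc q ivc ivc ivc — and concatenate.

ivccqqqcqqqcqqqcqqqqivcivcivcqivcivcivcqivcivcivc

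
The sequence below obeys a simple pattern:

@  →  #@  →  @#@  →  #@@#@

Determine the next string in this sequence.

@#@#@@#@

Each term (from the third on) is the two preceding terms concatenated in order: term 3 = @·#@ = @#@.
The next term joins @#@ and #@@#@.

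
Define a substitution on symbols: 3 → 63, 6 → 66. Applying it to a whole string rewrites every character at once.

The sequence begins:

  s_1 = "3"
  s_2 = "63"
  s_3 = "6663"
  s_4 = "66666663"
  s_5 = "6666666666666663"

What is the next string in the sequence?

Applying the rule to each of the 16 symbols of 6666666666666663 gives the pieces 66 66 66 66 66 66 66 66 66 66 66 66 66 66 66 63, which concatenate to the answer.

66666666666666666666666666666663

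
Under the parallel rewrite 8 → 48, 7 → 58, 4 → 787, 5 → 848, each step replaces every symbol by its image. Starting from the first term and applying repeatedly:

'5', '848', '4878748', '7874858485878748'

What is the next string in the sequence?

Rewriting the 16 symbols of 7874858485878748 one by one yields 58 48 58 787 48 848 48 787 48 848 48 58 48 58 787 48; concatenated:

5848587874884848787488484858485878748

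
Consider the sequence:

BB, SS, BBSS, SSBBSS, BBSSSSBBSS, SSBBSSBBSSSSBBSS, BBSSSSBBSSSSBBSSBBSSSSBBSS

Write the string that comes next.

SSBBSSBBSSSSBBSSBBSSSSBBSSSSBBSSBBSSSSBBSS

This is a Fibonacci-style word recurrence s(k) = s(k−2)·s(k−1): e.g. BB·SS = BBSS.
The next term joins SSBBSSBBSSSSBBSS and BBSSSSBBSSSSBBSSBBSSSSBBSS.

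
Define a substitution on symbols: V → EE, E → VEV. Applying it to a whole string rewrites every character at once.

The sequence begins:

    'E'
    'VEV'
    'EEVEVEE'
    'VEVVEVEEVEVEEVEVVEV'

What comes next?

Rewriting the 19 symbols of VEVVEVEEVEVEEVEVVEV one by one yields EE VEV EE EE VEV EE VEV VEV EE VEV EE VEV VEV EE VEV EE EE VEV EE; concatenated:

EEVEVEEEEVEVEEVEVVEVEEVEVEEVEVVEVEEVEVEEEEVEVEE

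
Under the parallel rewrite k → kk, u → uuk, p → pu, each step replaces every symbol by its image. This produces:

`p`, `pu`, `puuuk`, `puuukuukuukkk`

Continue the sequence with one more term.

puuukuukuukkkuukuukkkuukuukkkkkkk

Replace each of the 13 characters of puuukuukuukkk in place — pu uuk uuk uuk kk uuk uuk kk uuk uuk kk kk kk — and concatenate.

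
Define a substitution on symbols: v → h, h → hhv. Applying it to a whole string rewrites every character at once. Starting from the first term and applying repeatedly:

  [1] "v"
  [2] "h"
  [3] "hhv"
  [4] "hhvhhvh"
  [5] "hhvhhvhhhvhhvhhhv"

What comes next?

Applying the rule to each of the 17 symbols of hhvhhvhhhvhhvhhhv gives the pieces hhv hhv h hhv hhv h hhv hhv hhv h hhv hhv h hhv hhv hhv h, which concatenate to the answer.

hhvhhvhhhvhhvhhhvhhvhhvhhhvhhvhhhvhhvhhvh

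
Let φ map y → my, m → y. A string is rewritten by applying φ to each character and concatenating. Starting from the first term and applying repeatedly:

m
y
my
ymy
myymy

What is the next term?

ymymyymy

Expanding myymy: m→y, y→my, y→my, m→y, y→my. Concatenated: y my my y my.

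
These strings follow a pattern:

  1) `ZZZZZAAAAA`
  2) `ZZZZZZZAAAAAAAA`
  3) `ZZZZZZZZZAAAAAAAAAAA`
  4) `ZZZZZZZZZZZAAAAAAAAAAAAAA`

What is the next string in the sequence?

Reading off run lengths: Z runs 5, 7, 9, 11; A runs 5, 8, 11, 14 — each is linear in n, where the shown terms are n = 2, 3, 4, 5.
Setting n = 6 gives 13, 17 characters in each block.

ZZZZZZZZZZZZZAAAAAAAAAAAAAAAAA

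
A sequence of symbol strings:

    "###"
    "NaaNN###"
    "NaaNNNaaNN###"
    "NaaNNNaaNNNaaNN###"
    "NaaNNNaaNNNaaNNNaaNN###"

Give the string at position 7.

Each term is the previous one with NaaNN prepended.
From NaaNNNaaNNNaaNNNaaNN###, 2 further steps: NaaNNNaaNNNaaNNNaaNN### → NaaNNNaaNNNaaNNNaaNNNaaNN### → (answer).

NaaNNNaaNNNaaNNNaaNNNaaNNNaaNN###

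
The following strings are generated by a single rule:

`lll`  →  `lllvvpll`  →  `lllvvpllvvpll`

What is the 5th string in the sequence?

The strings grow by a fixed suffix vvpll each time.
From lllvvpllvvpll, 2 further steps: lllvvpllvvpll → lllvvpllvvpllvvpll → (answer).

lllvvpllvvpllvvpllvvpll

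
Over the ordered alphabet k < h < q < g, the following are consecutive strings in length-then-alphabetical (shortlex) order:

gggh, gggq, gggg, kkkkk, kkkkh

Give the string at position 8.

kkkhk

Continuing the enumeration 3 steps past kkkkh: kkkkh → kkkkq → kkkkg → (answer).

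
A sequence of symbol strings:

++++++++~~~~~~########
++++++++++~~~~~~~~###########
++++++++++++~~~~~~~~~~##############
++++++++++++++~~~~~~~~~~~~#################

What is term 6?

++++++++++++++++++~~~~~~~~~~~~~~~~#######################

Term n consists of 2n+2 +'s, followed by 2n ~'s, followed by 3n-1 #'s, where the shown terms are n = 3, 4, 5, 6.
For term 6, n = 8, so the run lengths are 18, 16, 23.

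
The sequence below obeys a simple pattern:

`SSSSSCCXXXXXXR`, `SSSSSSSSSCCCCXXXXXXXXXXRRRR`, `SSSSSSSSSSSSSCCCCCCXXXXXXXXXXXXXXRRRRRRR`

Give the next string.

Each string has the form S^{4n+1} C^{2n} X^{4n+2} R^{3n-2} (n = 1, 2, …).
For the next term, n = 4, so the run lengths are 17, 8, 18, 10.

SSSSSSSSSSSSSSSSSCCCCCCCCXXXXXXXXXXXXXXXXXXRRRRRRRRRR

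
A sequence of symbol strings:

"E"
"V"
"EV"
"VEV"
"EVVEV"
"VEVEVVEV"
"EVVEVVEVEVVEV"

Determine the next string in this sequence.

VEVEVVEVEVVEVVEVEVVEV

From term 3 onward, concatenate the second-to-last term with the last: E·V = EV, V·EV = VEV, …
Continuing: VEVEVVEV · EVVEVVEVEVVEV gives term 8.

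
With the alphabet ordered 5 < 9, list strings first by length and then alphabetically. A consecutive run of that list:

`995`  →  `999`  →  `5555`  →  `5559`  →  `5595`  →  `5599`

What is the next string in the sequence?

Find the rightmost character of 5599 below 9, bump it to the next letter, and reset everything to its right to 5.

5955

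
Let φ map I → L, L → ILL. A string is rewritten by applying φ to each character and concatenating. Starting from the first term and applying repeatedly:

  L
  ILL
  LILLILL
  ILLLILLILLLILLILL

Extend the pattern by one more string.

LILLILLILLLILLILLLILLILLILLLILLILLLILLILL

φ(ILLLILLILLLILLILL) expands symbol-by-symbol to L ILL ILL ILL L ILL ILL L ILL ILL ILL L ILL ILL L ILL ILL; joining the 17 pieces gives the next term.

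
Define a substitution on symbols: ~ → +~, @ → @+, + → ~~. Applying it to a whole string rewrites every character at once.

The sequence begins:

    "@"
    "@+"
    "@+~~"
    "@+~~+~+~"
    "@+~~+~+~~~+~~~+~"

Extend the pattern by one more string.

Replace each of the 16 characters of @+~~+~+~~~+~~~+~ in place — @+ ~~ +~ +~ ~~ +~ ~~ +~ +~ +~ ~~ +~ +~ +~ ~~ +~ — and concatenate.

@+~~+~+~~~+~~~+~+~+~~~+~+~+~~~+~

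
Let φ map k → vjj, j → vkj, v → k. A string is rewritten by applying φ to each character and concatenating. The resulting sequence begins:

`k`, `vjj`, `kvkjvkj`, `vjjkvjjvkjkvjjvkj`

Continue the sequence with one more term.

φ(vjjkvjjvkjkvjjvkj) expands symbol-by-symbol to k vkj vkj vjj k vkj vkj k vjj vkj vjj k vkj vkj k vjj vkj; joining the 17 pieces gives the next term.

kvkjvkjvjjkvkjvkjkvjjvkjvjjkvkjvkjkvjjvkj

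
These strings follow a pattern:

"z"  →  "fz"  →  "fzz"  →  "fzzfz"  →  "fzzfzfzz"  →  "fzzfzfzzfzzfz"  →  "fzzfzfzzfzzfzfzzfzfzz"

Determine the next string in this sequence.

fzzfzfzzfzzfzfzzfzfzzfzzfzfzzfzzfz

From term 3 onward, concatenate the last term with the second-to-last: fz·z = fzz, fzz·fz = fzzfz, …
The next term joins fzzfzfzzfzzfzfzzfzfzz and fzzfzfzzfzzfz.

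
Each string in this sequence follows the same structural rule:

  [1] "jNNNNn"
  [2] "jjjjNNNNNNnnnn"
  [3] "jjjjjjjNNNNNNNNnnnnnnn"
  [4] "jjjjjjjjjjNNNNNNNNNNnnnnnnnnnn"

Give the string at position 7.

Each string has the form j^{3n-2} N^{2n+2} n^{3n-2} (n = 1, 2, …).
At n = 7 the blocks have lengths 19, 16, 19.

jjjjjjjjjjjjjjjjjjjNNNNNNNNNNNNNNNNnnnnnnnnnnnnnnnnnnn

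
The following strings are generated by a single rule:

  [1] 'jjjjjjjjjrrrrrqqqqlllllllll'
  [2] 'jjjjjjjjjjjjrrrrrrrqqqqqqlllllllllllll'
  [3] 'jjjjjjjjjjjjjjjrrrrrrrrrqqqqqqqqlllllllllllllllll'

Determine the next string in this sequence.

The n-th term is 3n+3 j's then 2n+1 r's then 2n q's then 4n+1 l's, where the shown terms are n = 2, 3, 4.
Setting n = 5 gives 18, 11, 10, 21 characters in each block.

jjjjjjjjjjjjjjjjjjrrrrrrrrrrrqqqqqqqqqqlllllllllllllllllllll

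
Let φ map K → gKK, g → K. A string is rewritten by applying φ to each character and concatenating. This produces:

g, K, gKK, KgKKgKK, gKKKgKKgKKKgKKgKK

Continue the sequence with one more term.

Applying the rule to each of the 17 symbols of gKKKgKKgKKKgKKgKK gives the pieces K gKK gKK gKK K gKK gKK K gKK gKK gKK K gKK gKK K gKK gKK, which concatenate to the answer.

KgKKgKKgKKKgKKgKKKgKKgKKgKKKgKKgKKKgKKgKK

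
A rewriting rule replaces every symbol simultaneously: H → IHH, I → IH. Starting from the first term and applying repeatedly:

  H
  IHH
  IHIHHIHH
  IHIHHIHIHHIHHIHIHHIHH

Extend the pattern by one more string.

φ(IHIHHIHIHHIHHIHIHHIHH) expands symbol-by-symbol to IH IHH IH IHH IHH IH IHH IH IHH IHH IH IHH IHH IH IHH IH IHH IHH IH IHH IHH; joining the 21 pieces gives the next term.

IHIHHIHIHHIHHIHIHHIHIHHIHHIHIHHIHHIHIHHIHIHHIHHIHIHHIHH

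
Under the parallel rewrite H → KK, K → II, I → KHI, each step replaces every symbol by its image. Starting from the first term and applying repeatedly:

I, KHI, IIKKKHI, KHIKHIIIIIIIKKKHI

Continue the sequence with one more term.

IIKKKHIIIKKKHIKHIKHIKHIKHIKHIKHIIIIIIIKKKHI

Applying the rule to each of the 17 symbols of KHIKHIIIIIIIKKKHI gives the pieces II KK KHI II KK KHI KHI KHI KHI KHI KHI KHI II II II KK KHI, which concatenate to the answer.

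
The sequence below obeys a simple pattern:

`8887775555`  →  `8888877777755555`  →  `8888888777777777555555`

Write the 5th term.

Reading off run lengths: 8 runs 3, 5, 7; 7 runs 3, 6, 9; 5 runs 4, 5, 6 — each is linear in n (n = 1, 2, …).
For term 5, n = 5, so the run lengths are 11, 15, 8.

8888888888877777777777777755555555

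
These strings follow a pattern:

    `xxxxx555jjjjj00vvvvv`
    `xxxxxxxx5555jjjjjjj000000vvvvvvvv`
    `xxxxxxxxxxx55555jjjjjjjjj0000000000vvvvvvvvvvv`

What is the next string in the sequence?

xxxxxxxxxxxxxx555555jjjjjjjjjjj00000000000000vvvvvvvvvvvvvv

Reading off run lengths: x runs 5, 8, 11; 5 runs 3, 4, 5; j runs 5, 7, 9; 0 runs 2, 6, 10; v runs 5, 8, 11 — each is linear in n (n = 1, 2, …).
At n = 4 the blocks have lengths 14, 6, 11, 14, 14.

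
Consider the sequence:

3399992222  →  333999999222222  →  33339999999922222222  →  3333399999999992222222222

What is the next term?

333333999999999999222222222222

Term n consists of n 3's, followed by 2n 9's, followed by 2n 2's, where the shown terms are n = 2, 3, 4, 5.
For the next term, n = 6, so the run lengths are 6, 12, 12.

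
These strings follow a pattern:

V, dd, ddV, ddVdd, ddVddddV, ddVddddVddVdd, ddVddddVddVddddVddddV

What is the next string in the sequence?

This is a Fibonacci-style word recurrence s(k) = s(k−1)·s(k−2): e.g. dd·V = ddV.
The next term joins ddVddddVddVddddVddddV and ddVddddVddVdd.

ddVddddVddVddddVddddVddVddddVddVdd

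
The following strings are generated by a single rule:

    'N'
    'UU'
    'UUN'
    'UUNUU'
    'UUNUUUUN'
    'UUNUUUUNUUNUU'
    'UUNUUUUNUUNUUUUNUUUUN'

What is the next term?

UUNUUUUNUUNUUUUNUUUUNUUNUUUUNUUNUU

From term 3 onward, concatenate the last term with the second-to-last: UU·N = UUN, UUN·UU = UUNUU, …
The next term joins UUNUUUUNUUNUUUUNUUUUN and UUNUUUUNUUNUU.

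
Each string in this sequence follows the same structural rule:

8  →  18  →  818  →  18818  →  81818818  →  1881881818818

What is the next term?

This is a Fibonacci-style word recurrence s(k) = s(k−2)·s(k−1): e.g. 8·18 = 818.
So term 7 is 81818818·1881881818818.

818188181881881818818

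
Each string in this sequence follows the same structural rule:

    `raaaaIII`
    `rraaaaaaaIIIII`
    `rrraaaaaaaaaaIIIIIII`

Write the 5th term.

rrrrraaaaaaaaaaaaaaaaIIIIIIIIIII

Each string has the form r^{n} a^{3n+1} I^{2n+1} (n = 1, 2, …).
For term 5, n = 5, so the run lengths are 5, 16, 11.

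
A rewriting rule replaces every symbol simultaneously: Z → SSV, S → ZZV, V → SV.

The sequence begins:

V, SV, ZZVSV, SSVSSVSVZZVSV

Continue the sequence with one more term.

φ(SSVSSVSVZZVSV) expands symbol-by-symbol to ZZV ZZV SV ZZV ZZV SV ZZV SV SSV SSV SV ZZV SV; joining the 13 pieces gives the next term.

ZZVZZVSVZZVZZVSVZZVSVSSVSSVSVZZVSV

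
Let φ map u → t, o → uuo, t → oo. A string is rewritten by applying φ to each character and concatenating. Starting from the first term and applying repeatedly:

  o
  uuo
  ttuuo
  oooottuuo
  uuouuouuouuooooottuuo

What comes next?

Rewriting the 21 symbols of uuouuouuouuooooottuuo one by one yields t t uuo t t uuo t t uuo t t uuo uuo uuo uuo uuo oo oo t t uuo; concatenated:

ttuuottuuottuuottuuouuouuouuouuooooottuuo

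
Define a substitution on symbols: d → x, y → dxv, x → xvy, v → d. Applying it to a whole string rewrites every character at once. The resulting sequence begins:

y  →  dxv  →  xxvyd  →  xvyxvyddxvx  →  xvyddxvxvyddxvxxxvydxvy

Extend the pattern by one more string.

Rewriting the 23 symbols of xvyddxvxvyddxvxxxvydxvy one by one yields xvy d dxv x x xvy d xvy d dxv x x xvy d xvy xvy xvy d dxv x xvy d dxv; concatenated:

xvyddxvxxxvydxvyddxvxxxvydxvyxvyxvyddxvxxvyddxv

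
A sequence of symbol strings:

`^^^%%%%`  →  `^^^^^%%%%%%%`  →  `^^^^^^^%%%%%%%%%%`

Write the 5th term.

^^^^^^^^^^^%%%%%%%%%%%%%%%%

Term n consists of 2n+1 ^'s, followed by 3n+1 %'s (n = 1, 2, …).
Setting n = 5 gives 11, 16 characters in each block.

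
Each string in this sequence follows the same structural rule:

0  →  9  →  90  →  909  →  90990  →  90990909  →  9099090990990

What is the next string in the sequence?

909909099099090990909

From term 3 onward, concatenate the last term with the second-to-last: 9·0 = 90, 90·9 = 909, …
Continuing: 9099090990990 · 90990909 gives term 8.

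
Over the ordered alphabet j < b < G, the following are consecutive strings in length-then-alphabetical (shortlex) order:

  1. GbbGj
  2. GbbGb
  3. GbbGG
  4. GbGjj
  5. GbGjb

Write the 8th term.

Stepping forward 3 times from GbGjb: GbGjb → GbGjG → GbGbj, then the target.

GbGbb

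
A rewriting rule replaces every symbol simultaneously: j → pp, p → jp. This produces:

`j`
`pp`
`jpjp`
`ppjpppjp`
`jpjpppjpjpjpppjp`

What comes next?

ppjpppjpjpjpppjpppjpppjpjpjpppjp

Replace each of the 16 characters of jpjpppjpjpjpppjp in place — pp jp pp jp jp jp pp jp pp jp pp jp jp jp pp jp — and concatenate.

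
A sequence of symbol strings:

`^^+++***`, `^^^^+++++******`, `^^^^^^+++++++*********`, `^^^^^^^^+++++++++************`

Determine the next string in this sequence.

Each string has the form ^^{2n} +^{2n+1} *^{3n} (n = 1, 2, …).
At n = 5 the blocks have lengths 10, 11, 15.

^^^^^^^^^^+++++++++++***************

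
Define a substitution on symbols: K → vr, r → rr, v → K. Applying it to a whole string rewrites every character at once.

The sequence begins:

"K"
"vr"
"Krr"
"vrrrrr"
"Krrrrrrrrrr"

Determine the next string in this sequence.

Rewriting each symbol of Krrrrrrrrrr: K→vr, r→rr, r→rr, r→rr, r→rr, r→rr, r→rr, r→rr, r→rr, r→rr, r→rr, which concatenates to vr rr rr rr rr rr rr rr rr rr rr.

vrrrrrrrrrrrrrrrrrrrrr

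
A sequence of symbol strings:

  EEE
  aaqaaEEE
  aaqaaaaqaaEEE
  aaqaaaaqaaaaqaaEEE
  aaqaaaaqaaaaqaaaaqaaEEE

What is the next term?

Every step adds aaqaa at the front: s(k+1) = aaqaa·s(k).
So the next term is aaqaa·aaqaaaaqaaaaqaaaaqaaEEE.

aaqaaaaqaaaaqaaaaqaaaaqaaEEE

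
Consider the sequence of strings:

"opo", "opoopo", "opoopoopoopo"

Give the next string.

Every step duplicates the string.
Doubling opoopoopoopo:

opoopoopoopoopoopoopoopo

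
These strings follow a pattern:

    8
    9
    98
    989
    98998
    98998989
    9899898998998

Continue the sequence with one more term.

989989899899898998989

Each term (from the third on) is the previous term followed by the one before it: term 3 = 9·8 = 98.
The next term joins 9899898998998 and 98998989.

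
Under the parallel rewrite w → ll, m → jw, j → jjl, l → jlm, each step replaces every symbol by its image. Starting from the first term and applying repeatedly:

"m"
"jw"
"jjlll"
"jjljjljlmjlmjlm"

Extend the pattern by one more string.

Rewriting the 15 symbols of jjljjljlmjlmjlm one by one yields jjl jjl jlm jjl jjl jlm jjl jlm jw jjl jlm jw jjl jlm jw; concatenated:

jjljjljlmjjljjljlmjjljlmjwjjljlmjwjjljlmjw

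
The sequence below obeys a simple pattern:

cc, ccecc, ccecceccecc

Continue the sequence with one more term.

Every step duplicates the string with 'e' between the halves.
One more doubling of ccecceccecc gives the answer.

ccecceccecceccecceccecc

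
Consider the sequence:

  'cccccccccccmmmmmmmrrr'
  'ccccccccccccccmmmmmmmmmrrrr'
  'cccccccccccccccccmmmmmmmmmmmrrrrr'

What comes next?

Reading off run lengths: c runs 11, 14, 17; m runs 7, 9, 11; r runs 3, 4, 5 — each is linear in n, where the shown terms are n = 3, 4, 5.
For the next term, n = 6, so the run lengths are 20, 13, 6.

ccccccccccccccccccccmmmmmmmmmmmmmrrrrrr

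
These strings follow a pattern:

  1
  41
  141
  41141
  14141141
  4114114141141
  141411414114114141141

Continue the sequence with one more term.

This is a Fibonacci-style word recurrence s(k) = s(k−2)·s(k−1): e.g. 1·41 = 141.
So term 8 is 4114114141141·141411414114114141141.

4114114141141141411414114114141141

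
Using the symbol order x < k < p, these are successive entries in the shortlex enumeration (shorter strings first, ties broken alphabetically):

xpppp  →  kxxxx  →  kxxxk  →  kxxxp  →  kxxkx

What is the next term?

kxxkk

Treat kxxkx as a base-3 numeral over the given alphabet and add one, carrying through any trailing p's.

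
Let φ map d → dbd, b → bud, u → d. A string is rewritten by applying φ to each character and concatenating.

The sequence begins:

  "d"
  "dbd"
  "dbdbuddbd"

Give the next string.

Expanding dbdbuddbd: d→dbd, b→bud, d→dbd, b→bud, u→d, d→dbd, d→dbd, b→bud, d→dbd. Concatenated: dbd bud dbd bud d dbd dbd bud dbd.

dbdbuddbdbudddbddbdbuddbd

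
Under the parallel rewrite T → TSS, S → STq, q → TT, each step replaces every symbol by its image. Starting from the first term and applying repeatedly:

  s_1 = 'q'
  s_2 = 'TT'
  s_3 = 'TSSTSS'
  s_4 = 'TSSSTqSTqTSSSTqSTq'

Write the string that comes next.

Rewriting the 18 symbols of TSSSTqSTqTSSSTqSTq one by one yields TSS STq STq STq TSS TT STq TSS TT TSS STq STq STq TSS TT STq TSS TT; concatenated:

TSSSTqSTqSTqTSSTTSTqTSSTTTSSSTqSTqSTqTSSTTSTqTSSTT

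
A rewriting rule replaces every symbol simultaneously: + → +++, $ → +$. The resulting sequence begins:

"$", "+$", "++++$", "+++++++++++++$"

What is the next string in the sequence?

Applying the rule to each of the 14 symbols of +++++++++++++$ gives the pieces +++ +++ +++ +++ +++ +++ +++ +++ +++ +++ +++ +++ +++ +$, which concatenate to the answer.

++++++++++++++++++++++++++++++++++++++++$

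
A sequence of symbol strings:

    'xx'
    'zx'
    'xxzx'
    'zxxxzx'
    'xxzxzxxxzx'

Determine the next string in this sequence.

zxxxzxxxzxzxxxzx

Each term (from the third on) is the two preceding terms concatenated in order: term 3 = xx·zx = xxzx.
The next term joins zxxxzx and xxzxzxxxzx.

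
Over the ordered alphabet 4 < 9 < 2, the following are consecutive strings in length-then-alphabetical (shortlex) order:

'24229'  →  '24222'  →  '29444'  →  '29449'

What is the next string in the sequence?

29442

Find the rightmost character of 29449 below 2, bump it to the next letter, and reset everything to its right to 4.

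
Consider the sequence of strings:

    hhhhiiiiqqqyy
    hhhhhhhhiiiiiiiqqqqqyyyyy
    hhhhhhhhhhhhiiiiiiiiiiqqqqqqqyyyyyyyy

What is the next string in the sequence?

hhhhhhhhhhhhhhhhiiiiiiiiiiiiiqqqqqqqqqyyyyyyyyyyy

Term n consists of 4n h's, followed by 3n+1 i's, followed by 2n+1 q's, followed by 3n-1 y's (n = 1, 2, …).
For the next term, n = 4, so the run lengths are 16, 13, 9, 11.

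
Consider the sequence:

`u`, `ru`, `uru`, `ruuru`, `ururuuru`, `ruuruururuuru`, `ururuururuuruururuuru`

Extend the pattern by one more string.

ruuruururuuruururuururuuruururuuru

Each term (from the third on) is the two preceding terms concatenated in order: term 3 = u·ru = uru.
Continuing: ruuruururuuru · ururuururuuruururuuru gives term 8.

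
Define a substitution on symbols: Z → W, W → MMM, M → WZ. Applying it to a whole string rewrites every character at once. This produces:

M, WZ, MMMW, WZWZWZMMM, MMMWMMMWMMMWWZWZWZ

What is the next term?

Applying the rule to each of the 18 symbols of MMMWMMMWMMMWWZWZWZ gives the pieces WZ WZ WZ MMM WZ WZ WZ MMM WZ WZ WZ MMM MMM W MMM W MMM W, which concatenate to the answer.

WZWZWZMMMWZWZWZMMMWZWZWZMMMMMMWMMMWMMMW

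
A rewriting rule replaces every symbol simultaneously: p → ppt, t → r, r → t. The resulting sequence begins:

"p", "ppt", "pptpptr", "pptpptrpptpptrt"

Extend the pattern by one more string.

Rewriting the 15 symbols of pptpptrpptpptrt one by one yields ppt ppt r ppt ppt r t ppt ppt r ppt ppt r t r; concatenated:

pptpptrpptpptrtpptpptrpptpptrtr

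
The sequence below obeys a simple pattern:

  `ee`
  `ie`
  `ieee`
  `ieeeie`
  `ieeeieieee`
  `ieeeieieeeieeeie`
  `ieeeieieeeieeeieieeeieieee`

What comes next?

ieeeieieeeieeeieieeeieieeeieeeieieeeieeeie

From term 3 onward, concatenate the last term with the second-to-last: ie·ee = ieee, ieee·ie = ieeeie, …
Continuing: ieeeieieeeieeeieieeeieieee · ieeeieieeeieeeie gives term 8.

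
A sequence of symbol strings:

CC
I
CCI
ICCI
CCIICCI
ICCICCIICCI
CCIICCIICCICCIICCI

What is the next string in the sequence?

ICCICCIICCICCIICCIICCICCIICCI

This is a Fibonacci-style word recurrence s(k) = s(k−2)·s(k−1): e.g. CC·I = CCI.
Continuing: ICCICCIICCI · CCIICCIICCICCIICCI gives term 8.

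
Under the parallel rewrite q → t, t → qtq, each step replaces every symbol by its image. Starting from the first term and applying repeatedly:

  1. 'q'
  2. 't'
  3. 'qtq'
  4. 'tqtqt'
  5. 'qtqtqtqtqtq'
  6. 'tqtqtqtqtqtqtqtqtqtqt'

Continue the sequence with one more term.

Rewriting the 21 symbols of tqtqtqtqtqtqtqtqtqtqt one by one yields qtq t qtq t qtq t qtq t qtq t qtq t qtq t qtq t qtq t qtq t qtq; concatenated:

qtqtqtqtqtqtqtqtqtqtqtqtqtqtqtqtqtqtqtqtqtq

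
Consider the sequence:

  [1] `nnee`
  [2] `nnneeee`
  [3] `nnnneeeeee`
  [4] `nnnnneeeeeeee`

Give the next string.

The n-th term is n+1 n's then 2n e's (n = 1, 2, …).
At n = 5 the blocks have lengths 6, 10.

nnnnnneeeeeeeeee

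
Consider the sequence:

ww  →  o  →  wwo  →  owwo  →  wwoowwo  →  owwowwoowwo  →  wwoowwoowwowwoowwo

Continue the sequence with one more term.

From term 3 onward, concatenate the second-to-last term with the last: ww·o = wwo, o·wwo = owwo, …
The next term joins owwowwoowwo and wwoowwoowwowwoowwo.

owwowwoowwowwoowwoowwowwoowwo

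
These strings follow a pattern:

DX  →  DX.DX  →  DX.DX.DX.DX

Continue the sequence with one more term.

s(k+1) = s(k)·.·s(k) — each term doubles the last with '.' between the halves.
Doubling DX.DX.DX.DX with '.' between the halves:

DX.DX.DX.DX.DX.DX.DX.DX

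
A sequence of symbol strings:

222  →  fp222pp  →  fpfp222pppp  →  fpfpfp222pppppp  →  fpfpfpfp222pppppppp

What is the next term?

fpfpfpfpfp222pppppppppp

Each term wraps the previous one in fp on the left and pp on the right.
One more step from fpfpfpfp222pppppppp gives the answer.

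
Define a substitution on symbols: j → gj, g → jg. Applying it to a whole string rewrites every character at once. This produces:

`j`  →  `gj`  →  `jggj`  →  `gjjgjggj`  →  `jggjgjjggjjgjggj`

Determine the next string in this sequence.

Rewriting the 16 symbols of jggjgjjggjjgjggj one by one yields gj jg jg gj jg gj gj jg jg gj gj jg gj jg jg gj; concatenated:

gjjgjggjjggjgjjgjggjgjjggjjgjggj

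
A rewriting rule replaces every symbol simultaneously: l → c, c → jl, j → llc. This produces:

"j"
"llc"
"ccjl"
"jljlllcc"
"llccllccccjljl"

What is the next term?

ccjljlccjljljljlllccllcc

φ(llccllccccjljl) expands symbol-by-symbol to c c jl jl c c jl jl jl jl llc c llc c; joining the 14 pieces gives the next term.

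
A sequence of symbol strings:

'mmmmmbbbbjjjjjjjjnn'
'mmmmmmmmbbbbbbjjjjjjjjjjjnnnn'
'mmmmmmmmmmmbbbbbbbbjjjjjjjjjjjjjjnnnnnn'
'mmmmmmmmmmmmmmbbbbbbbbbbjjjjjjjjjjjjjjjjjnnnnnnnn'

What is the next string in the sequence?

The n-th term is 3n-1 m's then 2n b's then 3n+2 j's then 2n-2 n's, where the shown terms are n = 2, 3, 4, 5.
For the next term, n = 6, so the run lengths are 17, 12, 20, 10.

mmmmmmmmmmmmmmmmmbbbbbbbbbbbbjjjjjjjjjjjjjjjjjjjjnnnnnnnnnn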